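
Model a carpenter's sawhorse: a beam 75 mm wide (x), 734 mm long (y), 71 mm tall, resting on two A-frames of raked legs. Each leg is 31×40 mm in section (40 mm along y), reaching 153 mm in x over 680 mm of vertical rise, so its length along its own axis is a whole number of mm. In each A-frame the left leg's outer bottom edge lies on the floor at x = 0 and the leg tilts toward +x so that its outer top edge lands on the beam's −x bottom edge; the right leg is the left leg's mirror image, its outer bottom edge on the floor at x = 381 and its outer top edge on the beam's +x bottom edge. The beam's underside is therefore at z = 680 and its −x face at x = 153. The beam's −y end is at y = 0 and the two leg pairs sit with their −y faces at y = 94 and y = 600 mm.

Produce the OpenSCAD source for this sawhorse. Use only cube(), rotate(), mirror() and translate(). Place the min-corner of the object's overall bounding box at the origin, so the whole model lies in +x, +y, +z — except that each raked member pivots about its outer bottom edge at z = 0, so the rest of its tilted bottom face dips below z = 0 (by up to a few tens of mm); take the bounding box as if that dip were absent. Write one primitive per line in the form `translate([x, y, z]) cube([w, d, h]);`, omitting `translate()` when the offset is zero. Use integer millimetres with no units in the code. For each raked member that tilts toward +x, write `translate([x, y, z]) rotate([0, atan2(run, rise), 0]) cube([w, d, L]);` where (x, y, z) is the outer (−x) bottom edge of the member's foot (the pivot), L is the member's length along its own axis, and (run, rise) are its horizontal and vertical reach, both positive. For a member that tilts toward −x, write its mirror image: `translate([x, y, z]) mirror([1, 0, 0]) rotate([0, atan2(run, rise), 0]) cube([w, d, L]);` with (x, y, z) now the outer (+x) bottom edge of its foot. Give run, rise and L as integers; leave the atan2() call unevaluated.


translate([153, 0, 680]) cube([75, 734, 71]);
translate([0, 94, 0]) rotate([0, atan2(153, 680), 0]) cube([31, 40, 697]);
translate([381, 94, 0]) mirror([1, 0, 0]) rotate([0, atan2(153, 680), 0]) cube([31, 40, 697]);
translate([0, 600, 0]) rotate([0, atan2(153, 680), 0]) cube([31, 40, 697]);
translate([381, 600, 0]) mirror([1, 0, 0]) rotate([0, atan2(153, 680), 0]) cube([31, 40, 697]);


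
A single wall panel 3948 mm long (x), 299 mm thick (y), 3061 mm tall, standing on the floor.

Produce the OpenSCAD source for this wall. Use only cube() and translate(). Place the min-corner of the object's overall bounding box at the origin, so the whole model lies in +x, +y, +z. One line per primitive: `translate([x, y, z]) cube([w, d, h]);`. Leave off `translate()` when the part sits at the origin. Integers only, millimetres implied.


cube([3948, 299, 3061]);


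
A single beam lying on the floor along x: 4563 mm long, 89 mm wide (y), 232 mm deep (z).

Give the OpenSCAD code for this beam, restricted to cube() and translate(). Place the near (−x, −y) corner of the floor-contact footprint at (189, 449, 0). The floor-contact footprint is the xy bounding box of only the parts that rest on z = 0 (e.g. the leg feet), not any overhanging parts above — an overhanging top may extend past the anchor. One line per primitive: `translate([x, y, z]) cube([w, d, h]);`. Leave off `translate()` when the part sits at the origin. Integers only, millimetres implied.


translate([189, 449, 0]) cube([4563, 89, 232]);


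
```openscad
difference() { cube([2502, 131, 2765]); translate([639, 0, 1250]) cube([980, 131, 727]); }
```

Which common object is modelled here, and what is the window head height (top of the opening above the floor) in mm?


A wall with a window opening. The window head height is 1977 mm.

A wall with a rectangular opening subtracted — a window. Sill at z = 1250, opening 727 mm tall, so the head is at 1250 + 727 = 1977 mm.


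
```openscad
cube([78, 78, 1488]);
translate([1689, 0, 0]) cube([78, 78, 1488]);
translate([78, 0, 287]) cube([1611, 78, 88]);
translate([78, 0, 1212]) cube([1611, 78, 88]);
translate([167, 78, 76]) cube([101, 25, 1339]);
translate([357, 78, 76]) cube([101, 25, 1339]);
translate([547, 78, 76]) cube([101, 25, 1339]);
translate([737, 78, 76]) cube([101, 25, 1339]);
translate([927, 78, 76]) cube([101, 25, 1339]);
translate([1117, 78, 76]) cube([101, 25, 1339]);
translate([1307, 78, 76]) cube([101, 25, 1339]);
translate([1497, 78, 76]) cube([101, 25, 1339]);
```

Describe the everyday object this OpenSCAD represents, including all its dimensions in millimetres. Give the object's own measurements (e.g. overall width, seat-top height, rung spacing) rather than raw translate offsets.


A fence section. Two 78×78 mm posts, 1488 mm tall, stand on the floor with a clear span of 1611 mm between their inner faces. Two horizontal rails of 78×88 mm section span the gap between the posts with their undersides at z = 287 mm and z = 1212 mm, flush with the posts' −y face. 8 pickets, each 101 mm wide, 25 mm thick and 1339 mm tall, are fixed to the +y face of the rails with their bottoms at z = 76 mm, spaced across the span with a 89 mm gap after the −x post and between neighbouring pickets, with 91 mm left before the +x post.


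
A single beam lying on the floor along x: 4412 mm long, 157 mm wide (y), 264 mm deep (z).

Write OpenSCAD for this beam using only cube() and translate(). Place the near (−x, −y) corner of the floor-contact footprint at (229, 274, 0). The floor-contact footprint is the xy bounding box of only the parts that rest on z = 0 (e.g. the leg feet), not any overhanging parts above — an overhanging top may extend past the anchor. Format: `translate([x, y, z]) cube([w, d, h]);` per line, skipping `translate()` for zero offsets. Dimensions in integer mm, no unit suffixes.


translate([229, 274, 0]) cube([4412, 157, 264]);


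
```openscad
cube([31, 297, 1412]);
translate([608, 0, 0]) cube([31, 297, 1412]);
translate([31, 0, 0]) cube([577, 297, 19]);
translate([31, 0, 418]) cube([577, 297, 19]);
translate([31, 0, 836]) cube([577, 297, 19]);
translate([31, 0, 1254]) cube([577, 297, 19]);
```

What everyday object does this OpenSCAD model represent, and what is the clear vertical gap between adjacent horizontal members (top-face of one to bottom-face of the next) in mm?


A bookshelf. The clear shelf gap is 399 mm.

Two tall side panels with 4 horizontal boards between them — a bookshelf. The first two shelf undersides are at z = 0 and z = 418; with shelf thickness 19, the clear gap is 418 − 0 − 19 = 399 mm.


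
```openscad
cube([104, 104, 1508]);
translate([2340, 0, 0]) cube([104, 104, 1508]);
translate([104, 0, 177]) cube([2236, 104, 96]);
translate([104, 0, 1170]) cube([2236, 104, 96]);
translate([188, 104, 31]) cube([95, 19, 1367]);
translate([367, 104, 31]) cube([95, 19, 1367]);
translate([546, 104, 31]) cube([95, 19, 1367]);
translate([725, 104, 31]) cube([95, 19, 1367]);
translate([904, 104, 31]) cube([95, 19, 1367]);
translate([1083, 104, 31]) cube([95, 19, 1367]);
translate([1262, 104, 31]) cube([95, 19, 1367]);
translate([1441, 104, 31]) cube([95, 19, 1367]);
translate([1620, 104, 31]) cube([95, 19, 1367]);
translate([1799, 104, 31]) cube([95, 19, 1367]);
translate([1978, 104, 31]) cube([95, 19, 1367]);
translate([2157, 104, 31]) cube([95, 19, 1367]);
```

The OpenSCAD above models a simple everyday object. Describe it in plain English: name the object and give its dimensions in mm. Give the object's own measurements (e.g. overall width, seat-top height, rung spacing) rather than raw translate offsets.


A fence section. Two 104×104 mm posts, 1508 mm tall, stand on the floor with a clear span of 2236 mm between their inner faces. Two horizontal rails of 104×96 mm section span the gap between the posts with their undersides at z = 177 mm and z = 1170 mm, flush with the posts' −y face. 12 pickets, each 95 mm wide, 19 mm thick and 1367 mm tall, are fixed to the +y face of the rails with their bottoms at z = 31 mm, spaced across the span with a 84 mm gap after the −x post and between neighbouring pickets, with 88 mm left before the +x post.


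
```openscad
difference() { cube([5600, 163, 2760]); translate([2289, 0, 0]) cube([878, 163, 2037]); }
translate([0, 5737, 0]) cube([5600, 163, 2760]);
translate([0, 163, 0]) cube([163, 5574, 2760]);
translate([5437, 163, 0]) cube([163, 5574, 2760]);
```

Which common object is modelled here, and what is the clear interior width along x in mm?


A single room. The interior width is 5274 mm.

Four walls enclosing a rectangle with a door in the front wall — a room. Outside width 5600 minus two 163 mm walls gives 5274 mm.


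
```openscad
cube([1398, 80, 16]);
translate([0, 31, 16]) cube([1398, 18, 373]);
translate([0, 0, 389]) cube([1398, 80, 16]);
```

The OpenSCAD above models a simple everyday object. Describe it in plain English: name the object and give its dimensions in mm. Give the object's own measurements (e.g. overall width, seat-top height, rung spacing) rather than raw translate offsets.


An I-beam lying along x, 1398 mm long. Overall section height 405 mm. Two flanges 80 mm wide (y) and 16 mm thick, one on the floor and one at the top; a web 18 mm thick runs between them, centred on the flange width.


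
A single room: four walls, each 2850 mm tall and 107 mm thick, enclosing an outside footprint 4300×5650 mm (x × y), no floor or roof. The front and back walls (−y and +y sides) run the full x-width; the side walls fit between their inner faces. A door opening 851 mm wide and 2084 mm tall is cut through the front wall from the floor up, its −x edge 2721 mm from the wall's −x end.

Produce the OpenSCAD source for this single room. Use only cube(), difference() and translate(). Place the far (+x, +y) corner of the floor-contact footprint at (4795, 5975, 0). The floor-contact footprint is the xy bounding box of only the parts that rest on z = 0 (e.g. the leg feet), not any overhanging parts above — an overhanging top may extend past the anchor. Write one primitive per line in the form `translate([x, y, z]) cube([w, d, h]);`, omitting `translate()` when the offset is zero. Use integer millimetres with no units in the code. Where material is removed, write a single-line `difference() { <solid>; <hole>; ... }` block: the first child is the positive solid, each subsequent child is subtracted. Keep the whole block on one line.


difference() { translate([495, 325, 0]) cube([4300, 107, 2850]); translate([3216, 325, 0]) cube([851, 107, 2084]); }
translate([495, 5868, 0]) cube([4300, 107, 2850]);
translate([495, 432, 0]) cube([107, 5436, 2850]);
translate([4688, 432, 0]) cube([107, 5436, 2850]);


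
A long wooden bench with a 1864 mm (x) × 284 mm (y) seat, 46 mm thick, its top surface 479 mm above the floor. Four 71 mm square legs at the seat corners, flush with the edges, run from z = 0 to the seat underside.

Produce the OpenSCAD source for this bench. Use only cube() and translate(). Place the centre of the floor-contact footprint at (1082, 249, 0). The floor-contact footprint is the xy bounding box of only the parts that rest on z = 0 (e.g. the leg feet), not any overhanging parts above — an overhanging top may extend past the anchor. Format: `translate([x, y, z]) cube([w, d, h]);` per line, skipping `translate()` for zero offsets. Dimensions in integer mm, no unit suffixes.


translate([150, 107, 433]) cube([1864, 284, 46]);
translate([150, 107, 0]) cube([71, 71, 433]);
translate([150, 320, 0]) cube([71, 71, 433]);
translate([1943, 107, 0]) cube([71, 71, 433]);
translate([1943, 320, 0]) cube([71, 71, 433]);


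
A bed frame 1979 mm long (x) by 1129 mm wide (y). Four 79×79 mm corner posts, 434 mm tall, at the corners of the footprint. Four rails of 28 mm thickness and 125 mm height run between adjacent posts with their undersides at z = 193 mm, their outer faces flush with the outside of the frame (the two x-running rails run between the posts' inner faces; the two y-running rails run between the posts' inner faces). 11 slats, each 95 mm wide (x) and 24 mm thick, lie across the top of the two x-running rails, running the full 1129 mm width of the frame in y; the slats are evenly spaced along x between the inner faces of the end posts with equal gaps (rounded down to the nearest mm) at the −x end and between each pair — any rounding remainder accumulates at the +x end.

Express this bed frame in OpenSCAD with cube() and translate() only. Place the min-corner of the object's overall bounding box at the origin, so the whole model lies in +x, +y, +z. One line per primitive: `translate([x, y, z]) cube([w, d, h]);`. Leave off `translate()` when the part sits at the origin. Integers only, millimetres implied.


cube([79, 79, 434]);
translate([0, 1050, 0]) cube([79, 79, 434]);
translate([1900, 0, 0]) cube([79, 79, 434]);
translate([1900, 1050, 0]) cube([79, 79, 434]);
translate([79, 0, 193]) cube([1821, 28, 125]);
translate([79, 1101, 193]) cube([1821, 28, 125]);
translate([0, 79, 193]) cube([28, 971, 125]);
translate([1951, 79, 193]) cube([28, 971, 125]);
translate([143, 0, 318]) cube([95, 1129, 24]);
translate([302, 0, 318]) cube([95, 1129, 24]);
translate([461, 0, 318]) cube([95, 1129, 24]);
translate([620, 0, 318]) cube([95, 1129, 24]);
translate([779, 0, 318]) cube([95, 1129, 24]);
translate([938, 0, 318]) cube([95, 1129, 24]);
translate([1097, 0, 318]) cube([95, 1129, 24]);
translate([1256, 0, 318]) cube([95, 1129, 24]);
translate([1415, 0, 318]) cube([95, 1129, 24]);
translate([1574, 0, 318]) cube([95, 1129, 24]);
translate([1733, 0, 318]) cube([95, 1129, 24]);


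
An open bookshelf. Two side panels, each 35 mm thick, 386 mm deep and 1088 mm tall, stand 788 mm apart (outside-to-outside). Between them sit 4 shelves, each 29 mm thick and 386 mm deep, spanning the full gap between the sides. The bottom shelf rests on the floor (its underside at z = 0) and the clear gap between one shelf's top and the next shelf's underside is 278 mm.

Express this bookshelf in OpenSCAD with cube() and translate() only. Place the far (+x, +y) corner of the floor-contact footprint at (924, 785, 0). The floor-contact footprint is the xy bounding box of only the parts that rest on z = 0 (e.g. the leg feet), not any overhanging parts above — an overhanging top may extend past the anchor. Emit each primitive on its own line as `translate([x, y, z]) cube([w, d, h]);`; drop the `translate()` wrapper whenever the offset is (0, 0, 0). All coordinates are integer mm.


translate([136, 399, 0]) cube([35, 386, 1088]);
translate([889, 399, 0]) cube([35, 386, 1088]);
translate([171, 399, 0]) cube([718, 386, 29]);
translate([171, 399, 307]) cube([718, 386, 29]);
translate([171, 399, 614]) cube([718, 386, 29]);
translate([171, 399, 921]) cube([718, 386, 29]);


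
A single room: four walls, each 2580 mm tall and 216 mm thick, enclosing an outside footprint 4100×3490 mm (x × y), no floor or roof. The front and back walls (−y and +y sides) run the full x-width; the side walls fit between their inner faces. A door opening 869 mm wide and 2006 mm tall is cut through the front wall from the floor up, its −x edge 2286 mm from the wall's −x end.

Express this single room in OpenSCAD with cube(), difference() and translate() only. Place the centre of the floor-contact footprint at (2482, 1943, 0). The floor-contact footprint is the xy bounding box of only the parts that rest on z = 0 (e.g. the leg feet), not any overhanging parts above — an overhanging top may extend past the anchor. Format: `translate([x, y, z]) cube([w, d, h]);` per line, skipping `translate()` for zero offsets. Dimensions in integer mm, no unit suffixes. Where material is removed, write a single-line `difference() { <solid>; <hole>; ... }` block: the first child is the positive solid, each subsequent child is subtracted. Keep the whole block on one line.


difference() { translate([432, 198, 0]) cube([4100, 216, 2580]); translate([2718, 198, 0]) cube([869, 216, 2006]); }
translate([432, 3472, 0]) cube([4100, 216, 2580]);
translate([432, 414, 0]) cube([216, 3058, 2580]);
translate([4316, 414, 0]) cube([216, 3058, 2580]);


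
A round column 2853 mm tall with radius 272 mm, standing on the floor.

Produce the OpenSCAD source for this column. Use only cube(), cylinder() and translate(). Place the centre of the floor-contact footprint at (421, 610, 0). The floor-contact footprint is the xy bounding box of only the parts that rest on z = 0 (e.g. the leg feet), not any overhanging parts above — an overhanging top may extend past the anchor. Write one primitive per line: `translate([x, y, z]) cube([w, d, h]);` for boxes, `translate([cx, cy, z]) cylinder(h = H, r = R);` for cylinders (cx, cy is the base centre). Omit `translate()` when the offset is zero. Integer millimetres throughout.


translate([421, 610, 0]) cylinder(h = 2853, r = 272);


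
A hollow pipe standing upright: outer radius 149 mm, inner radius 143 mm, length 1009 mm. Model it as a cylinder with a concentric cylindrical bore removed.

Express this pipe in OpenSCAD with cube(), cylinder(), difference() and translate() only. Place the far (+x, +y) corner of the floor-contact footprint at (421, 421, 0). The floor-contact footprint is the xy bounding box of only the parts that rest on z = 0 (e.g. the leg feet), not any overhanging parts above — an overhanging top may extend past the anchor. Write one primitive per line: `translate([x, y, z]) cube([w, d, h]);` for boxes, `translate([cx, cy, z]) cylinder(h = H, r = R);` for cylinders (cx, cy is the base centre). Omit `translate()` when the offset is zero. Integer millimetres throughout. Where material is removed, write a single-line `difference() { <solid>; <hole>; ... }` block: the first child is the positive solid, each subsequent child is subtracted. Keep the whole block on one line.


difference() { translate([272, 272, 0]) cylinder(h = 1009, r = 149); translate([272, 272, 0]) cylinder(h = 1009, r = 143); }


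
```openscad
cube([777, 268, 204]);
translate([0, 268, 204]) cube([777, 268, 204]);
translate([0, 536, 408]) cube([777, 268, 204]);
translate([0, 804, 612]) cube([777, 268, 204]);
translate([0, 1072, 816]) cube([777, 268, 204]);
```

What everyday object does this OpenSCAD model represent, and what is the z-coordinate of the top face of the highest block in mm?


A staircase. The total rise is 1020 mm.

5 identical blocks, each offset up and back from the previous — a staircase. Each step is 204 mm tall and there are 5 of them, so the total rise is 5 × 204 = 1020 mm.


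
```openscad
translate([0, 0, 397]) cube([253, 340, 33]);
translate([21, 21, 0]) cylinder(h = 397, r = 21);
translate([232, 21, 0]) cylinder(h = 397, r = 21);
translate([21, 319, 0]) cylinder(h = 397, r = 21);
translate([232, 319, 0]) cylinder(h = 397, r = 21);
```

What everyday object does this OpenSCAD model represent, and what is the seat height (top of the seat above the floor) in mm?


A stool. The seat height is 430 mm.

A 253×340×33 slab at z = 397 on four corner cylinders — a stool. The seat top is 397 + 33 = 430 mm.


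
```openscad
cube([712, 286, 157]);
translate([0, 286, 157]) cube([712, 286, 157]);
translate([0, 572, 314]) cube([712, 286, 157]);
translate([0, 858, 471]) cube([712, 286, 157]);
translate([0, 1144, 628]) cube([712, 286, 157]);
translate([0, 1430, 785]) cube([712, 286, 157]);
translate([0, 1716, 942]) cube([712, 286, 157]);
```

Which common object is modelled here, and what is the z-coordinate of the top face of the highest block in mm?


A staircase. The total rise is 1099 mm.

7 identical blocks, each offset up and back from the previous — a staircase. Each step is 157 mm tall and there are 7 of them, so the total rise is 7 × 157 = 1099 mm.


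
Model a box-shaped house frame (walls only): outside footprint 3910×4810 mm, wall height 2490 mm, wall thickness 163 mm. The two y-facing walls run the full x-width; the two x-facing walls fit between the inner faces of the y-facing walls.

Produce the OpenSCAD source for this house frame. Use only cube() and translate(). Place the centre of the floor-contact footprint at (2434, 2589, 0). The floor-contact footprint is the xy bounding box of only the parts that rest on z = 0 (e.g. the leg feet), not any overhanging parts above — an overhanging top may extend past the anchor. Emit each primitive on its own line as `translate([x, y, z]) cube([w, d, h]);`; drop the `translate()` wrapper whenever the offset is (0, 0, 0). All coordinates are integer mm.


translate([479, 184, 0]) cube([3910, 163, 2490]);
translate([479, 4831, 0]) cube([3910, 163, 2490]);
translate([479, 347, 0]) cube([163, 4484, 2490]);
translate([4226, 347, 0]) cube([163, 4484, 2490]);


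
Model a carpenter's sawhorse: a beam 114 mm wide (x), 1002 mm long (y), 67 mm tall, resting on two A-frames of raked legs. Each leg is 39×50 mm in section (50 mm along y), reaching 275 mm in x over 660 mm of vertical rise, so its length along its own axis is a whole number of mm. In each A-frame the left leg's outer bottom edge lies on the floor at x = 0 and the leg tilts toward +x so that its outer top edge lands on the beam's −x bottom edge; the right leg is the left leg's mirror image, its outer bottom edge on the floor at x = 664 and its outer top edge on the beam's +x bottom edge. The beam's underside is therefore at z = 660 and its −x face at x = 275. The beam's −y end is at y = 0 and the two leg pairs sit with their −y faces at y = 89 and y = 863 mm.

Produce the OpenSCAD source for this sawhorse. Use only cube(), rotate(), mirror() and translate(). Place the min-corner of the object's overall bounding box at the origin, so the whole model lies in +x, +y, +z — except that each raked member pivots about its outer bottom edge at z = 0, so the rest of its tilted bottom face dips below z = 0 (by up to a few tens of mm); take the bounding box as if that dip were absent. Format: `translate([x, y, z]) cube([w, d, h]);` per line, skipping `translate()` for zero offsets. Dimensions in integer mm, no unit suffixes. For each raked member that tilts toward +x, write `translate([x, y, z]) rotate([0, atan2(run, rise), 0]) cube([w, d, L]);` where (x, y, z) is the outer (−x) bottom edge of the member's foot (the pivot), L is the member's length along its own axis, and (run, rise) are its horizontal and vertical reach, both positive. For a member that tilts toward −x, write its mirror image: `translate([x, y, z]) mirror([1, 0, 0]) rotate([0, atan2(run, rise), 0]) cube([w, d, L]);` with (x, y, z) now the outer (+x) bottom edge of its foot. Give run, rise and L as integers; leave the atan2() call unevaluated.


translate([275, 0, 660]) cube([114, 1002, 67]);
translate([0, 89, 0]) rotate([0, atan2(275, 660), 0]) cube([39, 50, 715]);
translate([664, 89, 0]) mirror([1, 0, 0]) rotate([0, atan2(275, 660), 0]) cube([39, 50, 715]);
translate([0, 863, 0]) rotate([0, atan2(275, 660), 0]) cube([39, 50, 715]);
translate([664, 863, 0]) mirror([1, 0, 0]) rotate([0, atan2(275, 660), 0]) cube([39, 50, 715]);


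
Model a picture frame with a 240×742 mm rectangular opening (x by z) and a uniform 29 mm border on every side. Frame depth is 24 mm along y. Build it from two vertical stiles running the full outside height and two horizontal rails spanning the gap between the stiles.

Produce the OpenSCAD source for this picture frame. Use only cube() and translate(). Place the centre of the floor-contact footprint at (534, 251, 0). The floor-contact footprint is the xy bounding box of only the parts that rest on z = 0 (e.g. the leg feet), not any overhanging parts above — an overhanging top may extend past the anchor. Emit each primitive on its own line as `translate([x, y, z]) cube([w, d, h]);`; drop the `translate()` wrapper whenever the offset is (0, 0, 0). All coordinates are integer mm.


translate([385, 239, 0]) cube([29, 24, 800]);
translate([654, 239, 0]) cube([29, 24, 800]);
translate([414, 239, 0]) cube([240, 24, 29]);
translate([414, 239, 771]) cube([240, 24, 29]);


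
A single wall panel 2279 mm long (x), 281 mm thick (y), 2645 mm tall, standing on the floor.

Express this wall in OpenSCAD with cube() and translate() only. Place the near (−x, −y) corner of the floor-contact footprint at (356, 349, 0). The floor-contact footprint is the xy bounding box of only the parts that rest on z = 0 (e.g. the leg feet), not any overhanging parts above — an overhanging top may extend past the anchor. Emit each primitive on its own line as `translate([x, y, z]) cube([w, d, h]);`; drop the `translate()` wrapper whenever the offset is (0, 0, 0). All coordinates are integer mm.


translate([356, 349, 0]) cube([2279, 281, 2645]);


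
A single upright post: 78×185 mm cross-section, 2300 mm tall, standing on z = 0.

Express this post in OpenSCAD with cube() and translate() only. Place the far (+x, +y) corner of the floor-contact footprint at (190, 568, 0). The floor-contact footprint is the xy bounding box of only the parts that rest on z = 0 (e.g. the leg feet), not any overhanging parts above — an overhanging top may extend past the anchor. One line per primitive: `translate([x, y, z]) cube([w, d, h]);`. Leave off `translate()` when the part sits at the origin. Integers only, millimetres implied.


translate([112, 383, 0]) cube([78, 185, 2300]);


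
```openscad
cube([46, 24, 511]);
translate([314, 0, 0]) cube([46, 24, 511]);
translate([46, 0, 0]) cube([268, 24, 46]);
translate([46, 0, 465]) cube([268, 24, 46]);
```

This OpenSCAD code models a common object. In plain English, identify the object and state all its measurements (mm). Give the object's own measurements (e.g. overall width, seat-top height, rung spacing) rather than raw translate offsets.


A rectangular picture frame lying in the x–z plane (depth along y). The opening is 268 mm wide (x) by 419 mm tall (z), surrounded by a border 46 mm wide on all four sides. The frame is 24 mm deep and is made of two full-height vertical stiles with two horizontal rails fitted between them.


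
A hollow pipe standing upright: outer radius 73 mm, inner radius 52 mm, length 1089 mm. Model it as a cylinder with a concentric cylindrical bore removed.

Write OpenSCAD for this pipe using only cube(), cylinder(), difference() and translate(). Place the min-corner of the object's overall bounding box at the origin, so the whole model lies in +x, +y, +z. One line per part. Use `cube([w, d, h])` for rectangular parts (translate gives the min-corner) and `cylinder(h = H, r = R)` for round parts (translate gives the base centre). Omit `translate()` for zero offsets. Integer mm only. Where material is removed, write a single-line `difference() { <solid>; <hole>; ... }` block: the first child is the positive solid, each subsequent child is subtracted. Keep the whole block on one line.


difference() { translate([73, 73, 0]) cylinder(h = 1089, r = 73); translate([73, 73, 0]) cylinder(h = 1089, r = 52); }


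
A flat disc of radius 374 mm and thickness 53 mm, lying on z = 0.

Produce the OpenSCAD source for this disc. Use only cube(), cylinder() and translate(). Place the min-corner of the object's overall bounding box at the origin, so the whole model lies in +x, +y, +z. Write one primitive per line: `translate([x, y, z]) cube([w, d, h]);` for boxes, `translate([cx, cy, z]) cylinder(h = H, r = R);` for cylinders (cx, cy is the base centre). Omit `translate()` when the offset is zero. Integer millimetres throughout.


translate([374, 374, 0]) cylinder(h = 53, r = 374);


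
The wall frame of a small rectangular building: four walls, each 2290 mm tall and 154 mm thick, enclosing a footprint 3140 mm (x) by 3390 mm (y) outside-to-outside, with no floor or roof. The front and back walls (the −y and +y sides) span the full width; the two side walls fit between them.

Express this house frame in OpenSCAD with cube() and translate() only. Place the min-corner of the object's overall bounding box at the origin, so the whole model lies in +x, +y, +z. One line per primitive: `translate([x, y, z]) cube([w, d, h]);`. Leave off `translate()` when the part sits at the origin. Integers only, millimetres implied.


cube([3140, 154, 2290]);
translate([0, 3236, 0]) cube([3140, 154, 2290]);
translate([0, 154, 0]) cube([154, 3082, 2290]);
translate([2986, 154, 0]) cube([154, 3082, 2290]);


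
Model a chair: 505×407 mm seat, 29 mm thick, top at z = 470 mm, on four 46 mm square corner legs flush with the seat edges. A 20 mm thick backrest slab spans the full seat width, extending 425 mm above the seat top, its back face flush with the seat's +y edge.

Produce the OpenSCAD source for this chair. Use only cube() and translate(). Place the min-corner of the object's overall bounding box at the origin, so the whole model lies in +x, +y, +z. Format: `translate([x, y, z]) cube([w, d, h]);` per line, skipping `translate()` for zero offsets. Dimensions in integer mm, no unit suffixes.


// leg_h = 470 - 29 = 441
translate([0, 0, 441]) cube([505, 407, 29]);
cube([46, 46, 441]);
translate([459, 0, 0]) cube([46, 46, 441]);
translate([0, 361, 0]) cube([46, 46, 441]);
translate([459, 361, 0]) cube([46, 46, 441]);
translate([0, 387, 470]) cube([505, 20, 425]);


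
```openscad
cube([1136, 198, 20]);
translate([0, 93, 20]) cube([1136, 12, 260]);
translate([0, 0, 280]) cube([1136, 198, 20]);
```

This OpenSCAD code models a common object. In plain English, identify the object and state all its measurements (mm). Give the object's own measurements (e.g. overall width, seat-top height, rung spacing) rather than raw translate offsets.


An I-beam lying along x, 1136 mm long. Overall section height 300 mm. Two flanges 198 mm wide (y) and 20 mm thick, one on the floor and one at the top; a web 12 mm thick runs between them, centred on the flange width.


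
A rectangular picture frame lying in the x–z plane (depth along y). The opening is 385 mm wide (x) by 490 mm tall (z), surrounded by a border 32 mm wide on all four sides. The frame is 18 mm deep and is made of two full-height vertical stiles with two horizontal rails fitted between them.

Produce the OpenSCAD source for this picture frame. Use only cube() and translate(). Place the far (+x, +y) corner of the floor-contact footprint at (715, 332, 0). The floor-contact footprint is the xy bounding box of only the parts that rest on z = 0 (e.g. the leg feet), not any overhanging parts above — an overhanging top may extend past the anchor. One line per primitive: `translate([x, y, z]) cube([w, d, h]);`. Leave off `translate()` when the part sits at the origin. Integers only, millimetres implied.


translate([266, 314, 0]) cube([32, 18, 554]);
translate([683, 314, 0]) cube([32, 18, 554]);
translate([298, 314, 0]) cube([385, 18, 32]);
translate([298, 314, 522]) cube([385, 18, 32]);


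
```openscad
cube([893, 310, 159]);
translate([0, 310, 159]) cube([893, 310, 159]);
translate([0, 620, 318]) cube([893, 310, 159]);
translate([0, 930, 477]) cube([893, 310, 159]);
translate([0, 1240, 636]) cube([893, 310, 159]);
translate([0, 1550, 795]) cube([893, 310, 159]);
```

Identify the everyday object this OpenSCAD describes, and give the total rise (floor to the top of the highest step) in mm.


A staircase. The total rise is 954 mm.

6 identical blocks, each offset up and back from the previous — a staircase. Each step is 159 mm tall and there are 6 of them, so the total rise is 6 × 159 = 954 mm.


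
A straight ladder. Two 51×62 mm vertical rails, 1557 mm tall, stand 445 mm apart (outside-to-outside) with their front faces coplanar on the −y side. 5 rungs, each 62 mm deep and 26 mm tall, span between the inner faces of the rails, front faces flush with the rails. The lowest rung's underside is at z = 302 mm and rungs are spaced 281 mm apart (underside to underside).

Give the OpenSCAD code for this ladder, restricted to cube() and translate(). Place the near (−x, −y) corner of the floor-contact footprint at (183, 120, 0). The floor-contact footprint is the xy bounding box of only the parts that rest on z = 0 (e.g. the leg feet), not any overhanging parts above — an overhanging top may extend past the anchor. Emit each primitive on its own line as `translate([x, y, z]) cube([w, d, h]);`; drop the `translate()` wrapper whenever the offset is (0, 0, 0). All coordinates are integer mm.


translate([183, 120, 0]) cube([51, 62, 1557]);
translate([577, 120, 0]) cube([51, 62, 1557]);
translate([234, 120, 302]) cube([343, 62, 26]);
translate([234, 120, 583]) cube([343, 62, 26]);
translate([234, 120, 864]) cube([343, 62, 26]);
translate([234, 120, 1145]) cube([343, 62, 26]);
translate([234, 120, 1426]) cube([343, 62, 26]);


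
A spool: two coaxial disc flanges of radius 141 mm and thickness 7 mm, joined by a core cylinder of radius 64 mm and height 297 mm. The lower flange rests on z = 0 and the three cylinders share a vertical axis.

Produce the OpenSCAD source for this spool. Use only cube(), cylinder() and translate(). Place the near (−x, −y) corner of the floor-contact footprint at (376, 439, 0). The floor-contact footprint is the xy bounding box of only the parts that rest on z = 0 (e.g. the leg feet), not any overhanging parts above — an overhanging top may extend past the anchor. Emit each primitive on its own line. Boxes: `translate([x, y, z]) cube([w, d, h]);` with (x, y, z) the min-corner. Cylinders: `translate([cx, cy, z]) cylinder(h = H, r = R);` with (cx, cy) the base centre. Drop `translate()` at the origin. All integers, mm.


translate([517, 580, 0]) cylinder(h = 7, r = 141);
translate([517, 580, 7]) cylinder(h = 297, r = 64);
translate([517, 580, 304]) cylinder(h = 7, r = 141);


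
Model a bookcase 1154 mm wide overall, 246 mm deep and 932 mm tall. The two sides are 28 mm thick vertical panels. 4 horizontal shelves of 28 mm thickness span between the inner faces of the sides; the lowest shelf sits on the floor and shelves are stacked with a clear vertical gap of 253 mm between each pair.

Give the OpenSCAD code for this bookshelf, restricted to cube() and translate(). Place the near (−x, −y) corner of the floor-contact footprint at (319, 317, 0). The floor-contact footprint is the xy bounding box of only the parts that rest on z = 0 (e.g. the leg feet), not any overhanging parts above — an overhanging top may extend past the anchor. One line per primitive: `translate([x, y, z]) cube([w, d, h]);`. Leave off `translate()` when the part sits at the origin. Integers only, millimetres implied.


translate([319, 317, 0]) cube([28, 246, 932]);
translate([1445, 317, 0]) cube([28, 246, 932]);
translate([347, 317, 0]) cube([1098, 246, 28]);
translate([347, 317, 281]) cube([1098, 246, 28]);
translate([347, 317, 562]) cube([1098, 246, 28]);
translate([347, 317, 843]) cube([1098, 246, 28]);


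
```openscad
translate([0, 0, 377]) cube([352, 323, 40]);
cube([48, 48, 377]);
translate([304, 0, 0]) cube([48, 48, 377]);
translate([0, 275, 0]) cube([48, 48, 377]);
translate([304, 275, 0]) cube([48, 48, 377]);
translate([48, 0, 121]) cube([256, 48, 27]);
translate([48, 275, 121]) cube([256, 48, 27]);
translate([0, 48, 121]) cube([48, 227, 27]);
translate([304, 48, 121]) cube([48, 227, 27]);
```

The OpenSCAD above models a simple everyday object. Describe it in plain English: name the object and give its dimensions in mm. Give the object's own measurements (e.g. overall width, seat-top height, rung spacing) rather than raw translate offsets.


A four-legged stool. The seat is a 352×323×40 mm slab whose top surface is at z = 417 mm; four square legs, each 48×48 mm in cross-section, run from the floor (z = 0) to the underside of the seat, each flush with a corner of the seat. Four stretchers, 48 mm wide and 27 mm tall, connect adjacent legs with their undersides at z = 121 mm, each running between the inner faces of the legs it joins and aligned with the legs' outer faces on the other axis.


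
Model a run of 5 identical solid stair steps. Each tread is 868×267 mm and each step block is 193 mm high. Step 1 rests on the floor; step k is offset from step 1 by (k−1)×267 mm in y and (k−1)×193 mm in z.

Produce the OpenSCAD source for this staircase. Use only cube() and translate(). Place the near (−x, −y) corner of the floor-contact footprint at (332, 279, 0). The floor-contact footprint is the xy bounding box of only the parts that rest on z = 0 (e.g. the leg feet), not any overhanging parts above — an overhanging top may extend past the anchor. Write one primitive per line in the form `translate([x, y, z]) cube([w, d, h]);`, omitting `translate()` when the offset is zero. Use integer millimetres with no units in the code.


translate([332, 279, 0]) cube([868, 267, 193]);
translate([332, 546, 193]) cube([868, 267, 193]);
translate([332, 813, 386]) cube([868, 267, 193]);
translate([332, 1080, 579]) cube([868, 267, 193]);
translate([332, 1347, 772]) cube([868, 267, 193]);


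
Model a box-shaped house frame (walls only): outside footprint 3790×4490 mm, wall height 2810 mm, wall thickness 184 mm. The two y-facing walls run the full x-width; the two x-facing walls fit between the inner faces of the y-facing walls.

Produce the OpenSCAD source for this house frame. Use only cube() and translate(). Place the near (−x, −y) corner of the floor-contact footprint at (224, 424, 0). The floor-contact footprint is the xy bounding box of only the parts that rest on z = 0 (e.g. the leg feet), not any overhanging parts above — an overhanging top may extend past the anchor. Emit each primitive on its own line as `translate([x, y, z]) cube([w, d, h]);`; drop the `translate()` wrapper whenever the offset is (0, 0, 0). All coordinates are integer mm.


translate([224, 424, 0]) cube([3790, 184, 2810]);
translate([224, 4730, 0]) cube([3790, 184, 2810]);
translate([224, 608, 0]) cube([184, 4122, 2810]);
translate([3830, 608, 0]) cube([184, 4122, 2810]);


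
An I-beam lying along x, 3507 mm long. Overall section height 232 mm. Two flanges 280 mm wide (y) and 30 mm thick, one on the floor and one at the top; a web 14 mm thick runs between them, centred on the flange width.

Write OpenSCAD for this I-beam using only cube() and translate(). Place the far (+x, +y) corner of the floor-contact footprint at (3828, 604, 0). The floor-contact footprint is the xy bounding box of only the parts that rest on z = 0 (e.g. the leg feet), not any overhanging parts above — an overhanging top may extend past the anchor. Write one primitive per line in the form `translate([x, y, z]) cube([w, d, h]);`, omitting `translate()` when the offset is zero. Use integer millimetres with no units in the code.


translate([321, 324, 0]) cube([3507, 280, 30]);
translate([321, 457, 30]) cube([3507, 14, 172]);
translate([321, 324, 202]) cube([3507, 280, 30]);


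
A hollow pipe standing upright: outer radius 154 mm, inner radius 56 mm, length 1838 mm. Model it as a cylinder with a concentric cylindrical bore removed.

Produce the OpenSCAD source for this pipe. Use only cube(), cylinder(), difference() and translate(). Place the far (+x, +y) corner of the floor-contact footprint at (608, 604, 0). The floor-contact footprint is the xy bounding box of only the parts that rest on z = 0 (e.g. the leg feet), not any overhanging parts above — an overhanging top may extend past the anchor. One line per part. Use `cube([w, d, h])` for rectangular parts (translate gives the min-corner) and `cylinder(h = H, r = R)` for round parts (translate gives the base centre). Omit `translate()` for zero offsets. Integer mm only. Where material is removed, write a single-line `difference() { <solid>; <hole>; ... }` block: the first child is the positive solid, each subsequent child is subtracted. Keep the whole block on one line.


difference() { translate([454, 450, 0]) cylinder(h = 1838, r = 154); translate([454, 450, 0]) cylinder(h = 1838, r = 56); }


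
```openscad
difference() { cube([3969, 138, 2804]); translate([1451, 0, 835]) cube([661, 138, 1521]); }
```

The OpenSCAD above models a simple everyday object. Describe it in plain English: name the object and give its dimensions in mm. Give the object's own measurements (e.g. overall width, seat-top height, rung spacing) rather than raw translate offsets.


A wall 3969 mm long (x), 138 mm thick (y), 2804 mm tall, with a rectangular window opening cut through it. The opening is 661 mm wide and 1521 mm tall; its sill is at z = 835 mm and its near (−x) edge is 1451 mm from the wall's −x end. The opening passes through the full wall thickness.
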